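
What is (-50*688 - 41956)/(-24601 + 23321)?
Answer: 19089/320 ≈ 59.653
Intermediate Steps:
(-50*688 - 41956)/(-24601 + 23321) = (-34400 - 41956)/(-1280) = -76356*(-1/1280) = 19089/320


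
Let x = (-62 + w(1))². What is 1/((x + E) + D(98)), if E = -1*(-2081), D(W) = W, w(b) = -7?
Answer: 1/6940 ≈ 0.00014409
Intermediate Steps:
E = 2081
x = 4761 (x = (-62 - 7)² = (-69)² = 4761)
1/((x + E) + D(98)) = 1/((4761 + 2081) + 98) = 1/(6842 + 98) = 1/6940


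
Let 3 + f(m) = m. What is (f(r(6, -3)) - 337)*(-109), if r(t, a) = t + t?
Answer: 35752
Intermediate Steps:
r(t, a) = 2*t
f(m) = -3 + m
(f(r(6, -3)) - 337)*(-109) = ((-3 + 2*6) - 337)*(-109) = ((-3 + 12) - 337)*(-109) = (9 - 337)*(-109) = -328*(-109) = 35752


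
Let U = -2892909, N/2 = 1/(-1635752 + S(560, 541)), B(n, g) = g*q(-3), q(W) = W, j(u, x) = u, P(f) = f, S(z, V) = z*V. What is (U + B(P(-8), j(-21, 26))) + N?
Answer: -1927781003017/666396 ≈ -2.8928e+6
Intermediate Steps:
S(z, V) = V*z
B(n, g) = -3*g (B(n, g) = g*(-3) = -3*g)
N = -1/666396 (N = 2/(-1635752 + 541*560) = 2/(-1635752 + 302960) = 2/(-1332792) = 2*(-1/1332792) = -1/666396 ≈ -1.5006e-6)
(U + B(P(-8), j(-21, 26))) + N = (-2892909 - 3*(-21)) - 1/666396 = (-2892909 + 63) - 1/666396 = -2892846 - 1/666396 = -1927781003017/666396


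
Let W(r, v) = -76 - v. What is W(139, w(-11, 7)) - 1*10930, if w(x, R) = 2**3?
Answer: -11014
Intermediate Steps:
w(x, R) = 8
W(139, w(-11, 7)) - 1*10930 = (-76 - 1*8) - 1*10930 = (-76 - 8) - 10930 = -84 - 10930 = -11014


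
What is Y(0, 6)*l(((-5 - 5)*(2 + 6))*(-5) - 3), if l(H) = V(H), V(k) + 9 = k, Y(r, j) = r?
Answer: 0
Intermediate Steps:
V(k) = -9 + k
l(H) = -9 + H
Y(0, 6)*l(((-5 - 5)*(2 + 6))*(-5) - 3) = 0*(-9 + (((-5 - 5)*(2 + 6))*(-5) - 3)) = 0*(-9 + (-10*8*(-5) - 3)) = 0*(-9 + (-80*(-5) - 3)) = 0*(-9 + (400 - 3)) = 0*(-9 + 397) = 0*388 = 0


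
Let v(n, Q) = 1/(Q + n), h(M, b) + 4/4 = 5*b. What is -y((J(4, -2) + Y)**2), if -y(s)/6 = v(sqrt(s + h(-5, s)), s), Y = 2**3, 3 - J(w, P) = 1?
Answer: 600/9401 - 6*sqrt(599)/9401 ≈ 0.048203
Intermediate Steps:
J(w, P) = 2 (J(w, P) = 3 - 1*1 = 3 - 1 = 2)
Y = 8
h(M, b) = -1 + 5*b
y(s) = -6/(s + sqrt(-1 + 6*s)) (y(s) = -6/(s + sqrt(s + (-1 + 5*s))) = -6/(s + sqrt(-1 + 6*s)))
-y((J(4, -2) + Y)**2) = -(-6)/((2 + 8)**2 + sqrt(-1 + 6*(2 + 8)**2)) = -(-6)/(10**2 + sqrt(-1 + 6*10**2)) = -(-6)/(100 + sqrt(-1 + 6*100)) = -(-6)/(100 + sqrt(-1 + 600)) = -(-6)/(100 + sqrt(599)) = 6/(100 + sqrt(599))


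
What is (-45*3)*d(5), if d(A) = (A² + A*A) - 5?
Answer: -6075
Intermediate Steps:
d(A) = -5 + 2*A² (d(A) = (A² + A²) - 5 = 2*A² - 5 = -5 + 2*A²)
(-45*3)*d(5) = (-45*3)*(-5 + 2*5²) = -135*(-5 + 2*25) = -135*(-5 + 50) = -135*45 = -6075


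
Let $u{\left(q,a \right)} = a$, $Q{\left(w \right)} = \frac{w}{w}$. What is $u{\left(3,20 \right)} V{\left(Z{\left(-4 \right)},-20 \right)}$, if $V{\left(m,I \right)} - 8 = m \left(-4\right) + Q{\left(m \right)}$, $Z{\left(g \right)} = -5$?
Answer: $580$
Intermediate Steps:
$Q{\left(w \right)} = 1$
$V{\left(m,I \right)} = 9 - 4 m$ ($V{\left(m,I \right)} = 8 + \left(m \left(-4\right) + 1\right) = 8 - \left(-1 + 4 m\right) = 9 - 4 m$)
$u{\left(3,20 \right)} V{\left(Z{\left(-4 \right)},-20 \right)} = 20 \left(9 - -20\right) = 20 \left(9 + 20\right) = 20 \cdot 29 = 580$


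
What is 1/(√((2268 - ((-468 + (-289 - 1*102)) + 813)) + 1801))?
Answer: √4115/4115 ≈ 0.015589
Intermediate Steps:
1/(√((2268 - ((-468 + (-289 - 1*102)) + 813)) + 1801)) = 1/(√((2268 - ((-468 + (-289 - 102)) + 813)) + 1801)) = 1/(√((2268 - ((-468 - 391) + 813)) + 1801)) = 1/(√((2268 - (-859 + 813)) + 1801)) = 1/(√((2268 - 1*(-46)) + 1801)) = 1/(√((2268 + 46) + 1801)) = 1/(√(2314 + 1801)) = 1/(√4115) = √4115/4115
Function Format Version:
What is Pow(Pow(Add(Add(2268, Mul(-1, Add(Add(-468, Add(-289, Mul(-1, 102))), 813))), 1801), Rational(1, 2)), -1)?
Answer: Mul(Rational(1, 4115), Pow(4115, Rational(1, 2))) ≈ 0.015589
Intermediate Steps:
Pow(Pow(Add(Add(2268, Mul(-1, Add(Add(-468, Add(-289, Mul(-1, 102))), 813))), 1801), Rational(1, 2)), -1) = Pow(Pow(Add(Add(2268, Mul(-1, Add(Add(-468, Add(-289, -102)), 813))), 1801), Rational(1, 2)), -1) = Pow(Pow(Add(Add(2268, Mul(-1, Add(Add(-468, -391), 813))), 1801), Rational(1, 2)), -1) = Pow(Pow(Add(Add(2268, Mul(-1, Add(-859, 813))), 1801), Rational(1, 2)), -1) = Pow(Pow(Add(Add(2268, Mul(-1, -46)), 1801), Rational(1, 2)), -1) = Pow(Pow(Add(Add(2268, 46), 1801), Rational(1, 2)), -1) = Pow(Pow(Add(2314, 1801), Rational(1, 2)), -1) = Pow(Pow(4115, Rational(1, 2)), -1) = Mul(Rational(1, 4115), Pow(4115, Rational(1, 2)))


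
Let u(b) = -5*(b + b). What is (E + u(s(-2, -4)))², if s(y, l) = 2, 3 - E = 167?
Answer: 33856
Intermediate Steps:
E = -164 (E = 3 - 1*167 = 3 - 167 = -164)
u(b) = -10*b
(E + u(s(-2, -4)))² = (-164 - 10*2)² = (-164 - 20)² = (-184)² = 33856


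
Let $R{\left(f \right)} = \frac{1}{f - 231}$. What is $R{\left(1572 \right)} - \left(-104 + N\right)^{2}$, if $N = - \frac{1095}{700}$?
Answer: $- \frac{292899646181}{26283600} \approx -11144.0$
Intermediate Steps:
$N = - \frac{219}{140}$ ($N = \left(-1095\right) \frac{1}{700} = - \frac{219}{140} \approx -1.5643$)
$R{\left(f \right)} = \frac{1}{-231 + f}$
$R{\left(1572 \right)} - \left(-104 + N\right)^{2} = \frac{1}{-231 + 1572} - \left(-104 - \frac{219}{140}\right)^{2} = \frac{1}{1341} - \left(- \frac{14779}{140}\right)^{2} = \frac{1}{1341} - \frac{218418841}{19600} = - \frac{292899646181}{26283600}$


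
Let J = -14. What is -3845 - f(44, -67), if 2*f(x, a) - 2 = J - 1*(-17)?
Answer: -7695/2 ≈ -3847.5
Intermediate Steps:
f(x, a) = 5/2 (f(x, a) = 1 + (-14 - 1*(-17))/2 = 1 + (-14 + 17)/2 = 1 + (½)*3 = 1 + 3/2 = 5/2)
-3845 - f(44, -67) = -3845 - 1*5/2 = -3845 - 5/2 = -7695/2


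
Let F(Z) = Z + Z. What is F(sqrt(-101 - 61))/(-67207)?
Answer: -18*I*sqrt(2)/67207 ≈ -0.00037877*I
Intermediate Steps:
F(Z) = 2*Z
F(sqrt(-101 - 61))/(-67207) = (2*sqrt(-101 - 61))/(-67207) = (2*sqrt(-162))*(-1/67207) = (2*(9*I*sqrt(2)))*(-1/67207) = (18*I*sqrt(2))*(-1/67207) = -18*I*sqrt(2)/67207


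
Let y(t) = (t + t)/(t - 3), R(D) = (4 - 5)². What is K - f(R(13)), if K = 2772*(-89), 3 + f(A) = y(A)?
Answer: -246704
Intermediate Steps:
R(D) = 1 (R(D) = (-1)² = 1)
y(t) = 2*t/(-3 + t) (y(t) = (2*t)/(-3 + t) = 2*t/(-3 + t))
f(A) = -3 + 2*A/(-3 + A)
K = -246708
K - f(R(13)) = -246708 - (9 - 1*1)/(-3 + 1) = -246708 - (9 - 1)/(-2) = -246708 - (-1)*8/2 = -246708 - 1*(-4) = -246708 + 4 = -246704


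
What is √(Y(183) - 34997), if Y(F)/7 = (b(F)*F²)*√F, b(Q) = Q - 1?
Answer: √(-34997 + 42664986*√183) ≈ 24023.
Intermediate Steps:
b(Q) = -1 + Q
Y(F) = 7*F^(5/2)*(-1 + F) (Y(F) = 7*(((-1 + F)*F²)*√F) = 7*((F²*(-1 + F))*√F) = 7*(F^(5/2)*(-1 + F)) = 7*F^(5/2)*(-1 + F))
√(Y(183) - 34997) = √(7*183^(5/2)*(-1 + 183) - 34997) = √(7*(33489*√183)*182 - 34997) = √(42664986*√183 - 34997) = √(-34997 + 42664986*√183)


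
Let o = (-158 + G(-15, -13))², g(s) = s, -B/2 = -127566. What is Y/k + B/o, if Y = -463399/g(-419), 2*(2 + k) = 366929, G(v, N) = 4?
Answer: 9811593863567/911533798175 ≈ 10.764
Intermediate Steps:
B = 255132 (B = -2*(-127566) = 255132)
o = 23716 (o = (-158 + 4)² = (-154)² = 23716)
k = 366925/2 (k = -2 + (½)*366929 = -2 + 366929/2 = 366925/2 ≈ 1.8346e+5)
Y = 463399/419 (Y = -463399/(-419) = -463399*(-1/419) = 463399/419 ≈ 1106.0)
Y/k + B/o = 463399/(419*(366925/2)) + 255132/23716 = (463399/419)*(2/366925) + 255132*(1/23716) = 926798/153741575 + 63783/5929 = 9811593863567/911533798175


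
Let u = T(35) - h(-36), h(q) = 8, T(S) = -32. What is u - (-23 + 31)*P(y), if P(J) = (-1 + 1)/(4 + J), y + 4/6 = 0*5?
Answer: -40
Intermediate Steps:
y = -⅔ (y = -⅔ + 0*5 = -⅔ + 0 = -⅔ ≈ -0.66667)
P(J) = 0 (P(J) = 0/(4 + J) = 0)
u = -40 (u = -32 - 1*8 = -32 - 8 = -40)
u - (-23 + 31)*P(y) = -40 - (-23 + 31)*0 = -40 - 8*0 = -40 - 1*0 = -40 + 0 = -40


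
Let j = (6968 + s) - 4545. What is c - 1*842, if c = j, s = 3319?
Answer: 4900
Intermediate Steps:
j = 5742 (j = (6968 + 3319) - 4545 = 10287 - 4545 = 5742)
c = 5742
c - 1*842 = 5742 - 1*842 = 5742 - 842 = 4900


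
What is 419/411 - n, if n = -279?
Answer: 115088/411 ≈ 280.02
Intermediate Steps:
419/411 - n = 419/411 - 1*(-279) = 419*(1/411) + 279 = 419/411 + 279 = 115088/411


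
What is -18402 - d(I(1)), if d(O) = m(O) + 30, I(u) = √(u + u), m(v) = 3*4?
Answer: -18444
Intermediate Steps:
m(v) = 12
I(u) = √2*√u (I(u) = √(2*u) = √2*√u)
d(O) = 42 (d(O) = 12 + 30 = 42)
-18402 - d(I(1)) = -18402 - 1*42 = -18402 - 42 = -18444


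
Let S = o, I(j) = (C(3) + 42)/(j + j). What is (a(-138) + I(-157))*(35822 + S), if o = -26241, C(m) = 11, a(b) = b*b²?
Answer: -7906381667041/314 ≈ -2.5180e+10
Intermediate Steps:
a(b) = b³
I(j) = 53/(2*j) (I(j) = (11 + 42)/(j + j) = 53/((2*j)) = 53*(1/(2*j)) = 53/(2*j))
S = -26241
(a(-138) + I(-157))*(35822 + S) = ((-138)³ + (53/2)/(-157))*(35822 - 26241) = (-2628072 + (53/2)*(-1/157))*9581 = (-2628072 - 53/314)*9581 = -825214661/314*9581 = -7906381667041/314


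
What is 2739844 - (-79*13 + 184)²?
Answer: 2029195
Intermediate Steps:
2739844 - (-79*13 + 184)² = 2739844 - (-1027 + 184)² = 2739844 - 1*(-843)² = 2739844 - 1*710649 = 2739844 - 710649 = 2029195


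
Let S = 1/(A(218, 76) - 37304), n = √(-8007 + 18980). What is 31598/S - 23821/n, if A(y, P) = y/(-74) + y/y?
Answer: -1178793280 - 23821*√10973/10973 ≈ -1.1788e+9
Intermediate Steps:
n = √10973 ≈ 104.75
A(y, P) = 1 - y/74 (A(y, P) = y*(-1/74) + 1 = -y/74 + 1 = 1 - y/74)
S = -37/1380320 (S = 1/((1 - 1/74*218) - 37304) = 1/((1 - 109/37) - 37304) = 1/(-72/37 - 37304) = 1/(-1380320/37) = -37/1380320 ≈ -2.6805e-5)
31598/S - 23821/n = 31598/(-37/1380320) - 23821*√10973/10973 = 31598*(-1380320/37) - 23821*√10973/10973 = -1178793280 - 23821*√10973/10973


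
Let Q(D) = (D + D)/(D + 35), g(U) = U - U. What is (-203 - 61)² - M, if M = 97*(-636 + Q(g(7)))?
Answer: 131388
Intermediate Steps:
g(U) = 0
Q(D) = 2*D/(35 + D) (Q(D) = (2*D)/(35 + D) = 2*D/(35 + D))
M = -61692 (M = 97*(-636 + 2*0/(35 + 0)) = 97*(-636 + 2*0/35) = 97*(-636 + 2*0*(1/35)) = 97*(-636 + 0) = 97*(-636) = -61692)
(-203 - 61)² - M = (-203 - 61)² - 1*(-61692) = (-264)² + 61692 = 69696 + 61692 = 131388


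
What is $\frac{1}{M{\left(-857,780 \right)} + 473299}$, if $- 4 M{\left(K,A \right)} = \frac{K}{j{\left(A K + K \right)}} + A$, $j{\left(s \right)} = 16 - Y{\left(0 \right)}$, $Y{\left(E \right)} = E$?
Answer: $\frac{64}{30279513} \approx 2.1136 \cdot 10^{-6}$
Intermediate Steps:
$j{\left(s \right)} = 16$ ($j{\left(s \right)} = 16 - 0 = 16 + 0 = 16$)
$M{\left(K,A \right)} = - \frac{A}{4} - \frac{K}{64}$ ($M{\left(K,A \right)} = - \frac{\frac{K}{16} + A}{4} = - \frac{A + \frac{K}{16}}{4} = - \frac{A}{4} - \frac{K}{64}$)
$\frac{1}{M{\left(-857,780 \right)} + 473299} = \frac{1}{\left(\left(- \frac{1}{4}\right) 780 - - \frac{857}{64}\right) + 473299} = \frac{1}{\left(-195 + \frac{857}{64}\right) + 473299} = \frac{1}{- \frac{11623}{64} + 473299} = \frac{1}{\frac{30279513}{64}} = \frac{64}{30279513}$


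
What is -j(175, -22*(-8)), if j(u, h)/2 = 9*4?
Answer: -72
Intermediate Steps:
j(u, h) = 72 (j(u, h) = 2*(9*4) = 2*36 = 72)
-j(175, -22*(-8)) = -1*72 = -72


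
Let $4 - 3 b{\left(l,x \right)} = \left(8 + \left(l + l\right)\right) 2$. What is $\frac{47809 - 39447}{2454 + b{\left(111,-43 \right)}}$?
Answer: $\frac{4181}{1151} \approx 3.6325$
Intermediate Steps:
$b{\left(l,x \right)} = -4 - \frac{4 l}{3}$ ($b{\left(l,x \right)} = \frac{4}{3} - \frac{\left(8 + \left(l + l\right)\right) 2}{3} = \frac{4}{3} - \frac{\left(8 + 2 l\right) 2}{3} = \frac{4}{3} - \frac{16 + 4 l}{3} = \frac{4}{3} - \left(\frac{16}{3} + \frac{4 l}{3}\right) = -4 - \frac{4 l}{3}$)
$\frac{47809 - 39447}{2454 + b{\left(111,-43 \right)}} = \frac{47809 - 39447}{2454 - 152} = \frac{8362}{2454 - 152} = \frac{8362}{2302} = 8362 \cdot \frac{1}{2302} = \frac{4181}{1151}$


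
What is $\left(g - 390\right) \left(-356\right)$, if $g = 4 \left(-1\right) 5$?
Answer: $145960$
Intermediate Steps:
$g = -20$ ($g = \left(-4\right) 5 = -20$)
$\left(g - 390\right) \left(-356\right) = \left(-20 - 390\right) \left(-356\right) = \left(-410\right) \left(-356\right) = 145960$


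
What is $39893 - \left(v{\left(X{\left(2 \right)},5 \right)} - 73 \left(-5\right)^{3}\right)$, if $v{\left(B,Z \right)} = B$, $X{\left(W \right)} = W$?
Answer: $30766$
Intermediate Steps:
$39893 - \left(v{\left(X{\left(2 \right)},5 \right)} - 73 \left(-5\right)^{3}\right) = 39893 - \left(2 - 73 \left(-5\right)^{3}\right) = 39893 - \left(2 - -9125\right) = 39893 - \left(2 + 9125\right) = 39893 - 9127 = 30766$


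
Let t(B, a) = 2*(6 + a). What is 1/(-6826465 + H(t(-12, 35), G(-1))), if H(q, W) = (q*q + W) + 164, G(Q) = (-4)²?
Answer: -1/6819561 ≈ -1.4664e-7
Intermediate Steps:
t(B, a) = 12 + 2*a
G(Q) = 16
H(q, W) = 164 + W + q² (H(q, W) = (q² + W) + 164 = (W + q²) + 164 = 164 + W + q²)
1/(-6826465 + H(t(-12, 35), G(-1))) = 1/(-6826465 + (164 + 16 + (12 + 2*35)²)) = 1/(-6826465 + (164 + 16 + (12 + 70)²)) = 1/(-6826465 + (164 + 16 + 82²)) = 1/(-6826465 + (164 + 16 + 6724)) = 1/(-6826465 + 6904) = 1/(-6819561) = -1/6819561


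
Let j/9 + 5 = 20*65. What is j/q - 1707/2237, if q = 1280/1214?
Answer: 3164950833/286336 ≈ 11053.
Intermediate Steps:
q = 640/607 (q = 1280*(1/1214) = 640/607 ≈ 1.0544)
j = 11655 (j = -45 + 9*(20*65) = -45 + 9*1300 = -45 + 11700 = 11655)
j/q - 1707/2237 = 11655/(640/607) - 1707/2237 = 11655*(607/640) - 1707*1/2237 = 1414917/128 - 1707/2237 = 3164950833/286336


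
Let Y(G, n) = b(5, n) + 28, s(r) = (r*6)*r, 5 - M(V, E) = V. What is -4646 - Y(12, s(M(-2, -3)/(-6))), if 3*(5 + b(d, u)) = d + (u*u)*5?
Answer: -516437/108 ≈ -4781.8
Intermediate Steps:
M(V, E) = 5 - V
b(d, u) = -5 + d/3 + 5*u²/3 (b(d, u) = -5 + (d + (u*u)*5)/3 = -5 + (d + u²*5)/3 = -5 + (d + 5*u²)/3 = -5 + (d/3 + 5*u²/3) = -5 + d/3 + 5*u²/3)
s(r) = 6*r² (s(r) = (6*r)*r = 6*r²)
Y(G, n) = 74/3 + 5*n²/3 (Y(G, n) = (-5 + (⅓)*5 + 5*n²/3) + 28 = (-5 + 5/3 + 5*n²/3) + 28 = (-10/3 + 5*n²/3) + 28 = 74/3 + 5*n²/3)
-4646 - Y(12, s(M(-2, -3)/(-6))) = -4646 - (74/3 + 5*(6*((5 - 1*(-2))/(-6))²)²/3) = -4646 - (74/3 + 5*(6*((5 + 2)*(-⅙))²)²/3) = -4646 - (74/3 + 5*(6*(7*(-⅙))²)²/3) = -4646 - (74/3 + 5*(6*(-7/6)²)²/3) = -4646 - (74/3 + 5*(6*(49/36))²/3) = -4646 - (74/3 + 5*(49/6)²/3) = -4646 - (74/3 + (5/3)*(2401/36)) = -4646 - (74/3 + 12005/108) = -4646 - 1*14669/108 = -4646 - 14669/108 = -516437/108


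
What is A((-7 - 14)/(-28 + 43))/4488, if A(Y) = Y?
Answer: -7/22440 ≈ -0.00031194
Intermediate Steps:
A((-7 - 14)/(-28 + 43))/4488 = ((-7 - 14)/(-28 + 43))/4488 = -21/15*(1/4488) = -21*1/15*(1/4488) = -7/5*1/4488 = -7/22440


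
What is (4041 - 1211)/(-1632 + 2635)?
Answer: 2830/1003 ≈ 2.8215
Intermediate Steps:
(4041 - 1211)/(-1632 + 2635) = 2830/1003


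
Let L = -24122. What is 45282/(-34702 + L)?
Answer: -7547/9804 ≈ -0.76979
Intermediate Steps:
45282/(-34702 + L) = 45282/(-34702 - 24122) = 45282/(-58824) = 45282*(-1/58824) = -7547/9804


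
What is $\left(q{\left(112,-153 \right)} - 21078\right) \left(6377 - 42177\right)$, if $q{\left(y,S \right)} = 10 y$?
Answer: $714496400$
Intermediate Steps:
$\left(q{\left(112,-153 \right)} - 21078\right) \left(6377 - 42177\right) = \left(10 \cdot 112 - 21078\right) \left(6377 - 42177\right) = \left(1120 - 21078\right) \left(-35800\right) = \left(-19958\right) \left(-35800\right) = 714496400$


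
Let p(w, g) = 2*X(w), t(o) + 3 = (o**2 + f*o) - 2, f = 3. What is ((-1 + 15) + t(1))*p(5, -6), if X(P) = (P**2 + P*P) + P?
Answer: 1430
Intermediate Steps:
X(P) = P + 2*P**2 (X(P) = (P**2 + P**2) + P = 2*P**2 + P = P + 2*P**2)
t(o) = -5 + o**2 + 3*o (t(o) = -3 + ((o**2 + 3*o) - 2) = -3 + (-2 + o**2 + 3*o) = -5 + o**2 + 3*o)
p(w, g) = 2*w*(1 + 2*w) (p(w, g) = 2*(w*(1 + 2*w)) = 2*w*(1 + 2*w))
((-1 + 15) + t(1))*p(5, -6) = ((-1 + 15) + (-5 + 1**2 + 3*1))*(2*5*(1 + 2*5)) = (14 + (-5 + 1 + 3))*(2*5*(1 + 10)) = (14 - 1)*(2*5*11) = 13*110 = 1430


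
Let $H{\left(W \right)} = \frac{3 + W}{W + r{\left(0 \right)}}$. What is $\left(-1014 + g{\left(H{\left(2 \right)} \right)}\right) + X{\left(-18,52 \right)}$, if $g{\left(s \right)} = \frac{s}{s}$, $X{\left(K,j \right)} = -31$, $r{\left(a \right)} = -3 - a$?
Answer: $-1044$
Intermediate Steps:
$H{\left(W \right)} = \frac{3 + W}{-3 + W}$ ($H{\left(W \right)} = \frac{3 + W}{W - 3} = \frac{3 + W}{-3 + W}$)
$g{\left(s \right)} = 1$
$\left(-1014 + g{\left(H{\left(2 \right)} \right)}\right) + X{\left(-18,52 \right)} = \left(-1014 + 1\right) - 31 = -1013 - 31 = -1044$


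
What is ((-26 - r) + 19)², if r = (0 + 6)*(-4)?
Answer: 289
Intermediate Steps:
r = -24 (r = 6*(-4) = -24)
((-26 - r) + 19)² = ((-26 - 1*(-24)) + 19)² = ((-26 + 24) + 19)² = (-2 + 19)² = 17² = 289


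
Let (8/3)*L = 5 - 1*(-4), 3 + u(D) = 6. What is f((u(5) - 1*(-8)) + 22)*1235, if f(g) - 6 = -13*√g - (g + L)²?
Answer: -104106795/64 - 16055*√33 ≈ -1.7189e+6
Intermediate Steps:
u(D) = 3 (u(D) = -3 + 6 = 3)
L = 27/8 (L = 3*(5 - 1*(-4))/8 = 3*(5 + 4)/8 = (3/8)*9 = 27/8 ≈ 3.3750)
f(g) = 6 - (27/8 + g)² - 13*√g (f(g) = 6 + (-13*√g - (g + 27/8)²) = 6 + (-13*√g - (27/8 + g)²) = 6 + (-(27/8 + g)² - 13*√g) = 6 - (27/8 + g)² - 13*√g)
f((u(5) - 1*(-8)) + 22)*1235 = (6 - 13*√((3 - 1*(-8)) + 22) - (27 + 8*((3 - 1*(-8)) + 22))²/64)*1235 = (6 - 13*√((3 + 8) + 22) - (27 + 8*((3 + 8) + 22))²/64)*1235 = (6 - 13*√(11 + 22) - (27 + 8*(11 + 22))²/64)*1235 = (6 - 13*√33 - (27 + 8*33)²/64)*1235 = (6 - 13*√33 - (27 + 264)²/64)*1235 = (6 - 13*√33 - 1/64*291²)*1235 = (6 - 13*√33 - 1/64*84681)*1235 = (6 - 13*√33 - 84681/64)*1235 = (-84297/64 - 13*√33)*1235 = -104106795/64 - 16055*√33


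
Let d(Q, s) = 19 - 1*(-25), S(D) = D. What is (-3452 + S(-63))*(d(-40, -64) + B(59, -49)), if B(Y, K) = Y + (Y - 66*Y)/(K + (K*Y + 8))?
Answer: -1074995965/2932 ≈ -3.6664e+5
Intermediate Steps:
d(Q, s) = 44 (d(Q, s) = 19 + 25 = 44)
B(Y, K) = Y - 65*Y/(8 + K + K*Y) (B(Y, K) = Y + (-65*Y)/(K + (8 + K*Y)) = Y + (-65*Y)/(8 + K + K*Y) = Y - 65*Y/(8 + K + K*Y))
(-3452 + S(-63))*(d(-40, -64) + B(59, -49)) = (-3452 - 63)*(44 + 59*(-57 - 49 - 49*59)/(8 - 49 - 49*59)) = -3515*(44 + 59*(-57 - 49 - 2891)/(8 - 49 - 2891)) = -3515*(44 + 59*(-2997)/(-2932)) = -3515*(44 + 59*(-1/2932)*(-2997)) = -3515*(44 + 176823/2932) = -3515*305831/2932 = -1074995965/2932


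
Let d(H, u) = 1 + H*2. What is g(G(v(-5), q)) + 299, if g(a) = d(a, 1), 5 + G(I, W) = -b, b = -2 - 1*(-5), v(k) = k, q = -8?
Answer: 284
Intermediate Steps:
b = 3 (b = -2 + 5 = 3)
d(H, u) = 1 + 2*H
G(I, W) = -8 (G(I, W) = -5 - 1*3 = -5 - 3 = -8)
g(a) = 1 + 2*a
g(G(v(-5), q)) + 299 = (1 + 2*(-8)) + 299 = (1 - 16) + 299 = -15 + 299 = 284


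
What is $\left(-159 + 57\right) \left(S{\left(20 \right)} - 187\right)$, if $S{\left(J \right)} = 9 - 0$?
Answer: $18156$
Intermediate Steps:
$S{\left(J \right)} = 9$ ($S{\left(J \right)} = 9 + 0 = 9$)
$\left(-159 + 57\right) \left(S{\left(20 \right)} - 187\right) = \left(-159 + 57\right) \left(9 - 187\right) = \left(-102\right) \left(-178\right) = 18156$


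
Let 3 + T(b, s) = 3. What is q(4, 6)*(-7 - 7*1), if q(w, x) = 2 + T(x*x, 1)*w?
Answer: -28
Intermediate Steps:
T(b, s) = 0 (T(b, s) = -3 + 3 = 0)
q(w, x) = 2 (q(w, x) = 2 + 0*w = 2 + 0 = 2)
q(4, 6)*(-7 - 7*1) = 2*(-7 - 7*1) = 2*(-7 - 7) = 2*(-14) = -28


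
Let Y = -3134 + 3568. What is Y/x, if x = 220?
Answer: 217/110 ≈ 1.9727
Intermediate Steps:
Y = 434
Y/x = 434/220 = 434*(1/220) = 217/110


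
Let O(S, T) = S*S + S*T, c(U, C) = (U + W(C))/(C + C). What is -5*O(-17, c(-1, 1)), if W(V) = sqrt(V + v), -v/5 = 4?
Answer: -2975/2 + 85*I*sqrt(19)/2 ≈ -1487.5 + 185.25*I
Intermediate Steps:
v = -20 (v = -5*4 = -20)
W(V) = sqrt(-20 + V) (W(V) = sqrt(V - 20) = sqrt(-20 + V))
c(U, C) = (U + sqrt(-20 + C))/(2*C) (c(U, C) = (U + sqrt(-20 + C))/(C + C) = (U + sqrt(-20 + C))/((2*C)) = (U + sqrt(-20 + C))*(1/(2*C)) = (U + sqrt(-20 + C))/(2*C))
O(S, T) = S**2 + S*T
-5*O(-17, c(-1, 1)) = -(-85)*(-17 + (1/2)*(-1 + sqrt(-20 + 1))/1) = -(-85)*(-17 + (1/2)*1*(-1 + sqrt(-19))) = -(-85)*(-17 + (1/2)*1*(-1 + I*sqrt(19))) = -(-85)*(-17 + (-1/2 + I*sqrt(19)/2)) = -(-85)*(-35/2 + I*sqrt(19)/2) = -5*(595/2 - 17*I*sqrt(19)/2) = -2975/2 + 85*I*sqrt(19)/2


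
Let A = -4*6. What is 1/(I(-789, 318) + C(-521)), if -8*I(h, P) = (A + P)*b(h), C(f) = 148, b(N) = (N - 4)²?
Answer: -4/92440211 ≈ -4.3271e-8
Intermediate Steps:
b(N) = (-4 + N)²
A = -24
I(h, P) = -(-4 + h)²*(-24 + P)/8 (I(h, P) = -(-24 + P)*(-4 + h)²/8 = -(-4 + h)²*(-24 + P)/8)
1/(I(-789, 318) + C(-521)) = 1/((-4 - 789)²*(24 - 1*318)/8 + 148) = 1/((⅛)*(-793)²*(24 - 318) + 148) = 1/((⅛)*628849*(-294) + 148) = 1/(-92440803/4 + 148) = 1/(-92440211/4) = -4/92440211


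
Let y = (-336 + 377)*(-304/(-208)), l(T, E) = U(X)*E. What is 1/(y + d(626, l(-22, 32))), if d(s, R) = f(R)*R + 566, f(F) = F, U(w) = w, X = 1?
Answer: 13/21449 ≈ 0.00060609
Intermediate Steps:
l(T, E) = E (l(T, E) = 1*E = E)
y = 779/13 (y = 41*(-304*(-1/208)) = 41*(19/13) = 779/13 ≈ 59.923)
d(s, R) = 566 + R² (d(s, R) = R*R + 566 = R² + 566 = 566 + R²)
1/(y + d(626, l(-22, 32))) = 1/(779/13 + (566 + 32²)) = 1/(779/13 + (566 + 1024)) = 1/(779/13 + 1590) = 1/(21449/13) = 13/21449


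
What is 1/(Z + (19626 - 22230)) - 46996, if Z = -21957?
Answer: -1154268757/24561 ≈ -46996.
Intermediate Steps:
1/(Z + (19626 - 22230)) - 46996 = 1/(-21957 + (19626 - 22230)) - 46996 = 1/(-21957 - 2604) - 46996 = 1/(-24561) - 46996 = -1/24561 - 46996 = -1154268757/24561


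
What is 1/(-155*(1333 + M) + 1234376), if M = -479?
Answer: 1/1102006 ≈ 9.0744e-7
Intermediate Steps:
1/(-155*(1333 + M) + 1234376) = 1/(-155*(1333 - 479) + 1234376) = 1/(-155*854 + 1234376) = 1/(-132370 + 1234376) = 1/1102006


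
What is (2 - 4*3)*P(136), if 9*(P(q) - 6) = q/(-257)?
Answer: -137420/2313 ≈ -59.412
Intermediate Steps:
P(q) = 6 - q/2313 (P(q) = 6 + (q/(-257))/9 = 6 + (q*(-1/257))/9 = 6 + (-q/257)/9 = 6 - q/2313)
(2 - 4*3)*P(136) = (2 - 4*3)*(6 - 1/2313*136) = (2 - 12)*(6 - 136/2313) = -10*13742/2313 = -137420/2313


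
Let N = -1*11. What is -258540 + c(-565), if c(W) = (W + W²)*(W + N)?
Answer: -183806700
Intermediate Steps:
N = -11
c(W) = (-11 + W)*(W + W²) (c(W) = (W + W²)*(W - 11) = (W + W²)*(-11 + W) = (-11 + W)*(W + W²))
-258540 + c(-565) = -258540 - 565*(-11 + (-565)² - 10*(-565)) = -258540 - 565*(-11 + 319225 + 5650) = -258540 - 565*324864 = -258540 - 183548160 = -183806700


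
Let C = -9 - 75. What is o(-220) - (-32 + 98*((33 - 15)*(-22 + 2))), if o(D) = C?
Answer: 35228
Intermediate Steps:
C = -84
o(D) = -84
o(-220) - (-32 + 98*((33 - 15)*(-22 + 2))) = -84 - (-32 + 98*((33 - 15)*(-22 + 2))) = -84 - (-32 + 98*(18*(-20))) = -84 - (-32 + 98*(-360)) = -84 - (-32 - 35280) = -84 - 1*(-35312) = -84 + 35312 = 35228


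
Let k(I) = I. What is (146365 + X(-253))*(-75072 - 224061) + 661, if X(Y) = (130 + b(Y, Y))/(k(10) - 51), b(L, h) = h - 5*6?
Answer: -1795132403593/41 ≈ -4.3784e+10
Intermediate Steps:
b(L, h) = -30 + h (b(L, h) = h - 30 = -30 + h)
X(Y) = -100/41 - Y/41 (X(Y) = (130 + (-30 + Y))/(10 - 51) = (100 + Y)/(-41) = (100 + Y)*(-1/41) = -100/41 - Y/41)
(146365 + X(-253))*(-75072 - 224061) + 661 = (146365 + (-100/41 - 1/41*(-253)))*(-75072 - 224061) + 661 = (146365 + (-100/41 + 253/41))*(-299133) + 661 = (146365 + 153/41)*(-299133) + 661 = (6001118/41)*(-299133) + 661 = -1795132430694/41 + 661 = -1795132403593/41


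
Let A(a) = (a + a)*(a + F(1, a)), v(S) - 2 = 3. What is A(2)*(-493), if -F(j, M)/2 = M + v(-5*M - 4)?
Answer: 23664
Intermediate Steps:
v(S) = 5 (v(S) = 2 + 3 = 5)
F(j, M) = -10 - 2*M (F(j, M) = -2*(M + 5) = -2*(5 + M) = -10 - 2*M)
A(a) = 2*a*(-10 - a) (A(a) = (a + a)*(a + (-10 - 2*a)) = (2*a)*(-10 - a) = 2*a*(-10 - a))
A(2)*(-493) = -2*2*(10 + 2)*(-493) = -2*2*12*(-493) = -48*(-493) = 23664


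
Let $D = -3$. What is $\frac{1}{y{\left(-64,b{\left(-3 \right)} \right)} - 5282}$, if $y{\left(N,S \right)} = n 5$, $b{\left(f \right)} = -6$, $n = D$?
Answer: $- \frac{1}{5297} \approx -0.00018879$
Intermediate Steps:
$n = -3$
$y{\left(N,S \right)} = -15$ ($y{\left(N,S \right)} = \left(-3\right) 5 = -15$)
$\frac{1}{y{\left(-64,b{\left(-3 \right)} \right)} - 5282} = \frac{1}{-15 - 5282} = \frac{1}{-5297} = - \frac{1}{5297}$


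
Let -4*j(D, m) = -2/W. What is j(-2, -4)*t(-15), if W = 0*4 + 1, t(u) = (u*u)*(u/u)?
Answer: 225/2 ≈ 112.50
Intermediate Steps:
t(u) = u² (t(u) = u²*1 = u²)
W = 1 (W = 0 + 1 = 1)
j(D, m) = ½ (j(D, m) = -(-1)/(2*1) = -(-1)/2 = -¼*(-2) = ½)
j(-2, -4)*t(-15) = (½)*(-15)² = (½)*225 = 225/2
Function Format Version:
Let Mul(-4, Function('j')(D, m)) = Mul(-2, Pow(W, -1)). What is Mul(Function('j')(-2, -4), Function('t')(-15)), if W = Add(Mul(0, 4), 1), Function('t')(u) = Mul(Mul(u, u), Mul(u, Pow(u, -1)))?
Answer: Rational(225, 2) ≈ 112.50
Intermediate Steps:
Function('t')(u) = Pow(u, 2) (Function('t')(u) = Mul(Pow(u, 2), 1) = Pow(u, 2))
W = 1 (W = Add(0, 1) = 1)
Function('j')(D, m) = Rational(1, 2) (Function('j')(D, m) = Mul(Rational(-1, 4), Mul(-2, Pow(1, -1))) = Mul(Rational(-1, 4), Mul(-2, 1)) = Mul(Rational(-1, 4), -2) = Rational(1, 2))
Mul(Function('j')(-2, -4), Function('t')(-15)) = Mul(Rational(1, 2), Pow(-15, 2)) = Mul(Rational(1, 2), 225) = Rational(225, 2)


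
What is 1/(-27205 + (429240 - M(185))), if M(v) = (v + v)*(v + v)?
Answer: 1/265135 ≈ 3.7717e-6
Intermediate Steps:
M(v) = 4*v² (M(v) = (2*v)*(2*v) = 4*v²)
1/(-27205 + (429240 - M(185))) = 1/(-27205 + (429240 - 4*185²)) = 1/(-27205 + (429240 - 4*34225)) = 1/(-27205 + (429240 - 1*136900)) = 1/(-27205 + (429240 - 136900)) = 1/(-27205 + 292340) = 1/265135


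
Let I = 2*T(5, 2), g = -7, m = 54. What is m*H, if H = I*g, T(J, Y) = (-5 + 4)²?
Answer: -756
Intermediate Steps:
T(J, Y) = 1 (T(J, Y) = (-1)² = 1)
I = 2 (I = 2*1 = 2)
H = -14 (H = 2*(-7) = -14)
m*H = 54*(-14) = -756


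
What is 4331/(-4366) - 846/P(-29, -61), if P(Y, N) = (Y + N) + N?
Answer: 3039655/659266 ≈ 4.6107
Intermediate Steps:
P(Y, N) = Y + 2*N (P(Y, N) = (N + Y) + N = Y + 2*N)
4331/(-4366) - 846/P(-29, -61) = 4331/(-4366) - 846/(-29 + 2*(-61)) = 4331*(-1/4366) - 846/(-29 - 122) = -4331/4366 - 846/(-151) = -4331/4366 - 846*(-1/151) = -4331/4366 + 846/151 = 3039655/659266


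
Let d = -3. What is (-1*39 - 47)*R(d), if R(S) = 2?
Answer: -172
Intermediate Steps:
(-1*39 - 47)*R(d) = (-1*39 - 47)*2 = (-39 - 47)*2 = -86*2 = -172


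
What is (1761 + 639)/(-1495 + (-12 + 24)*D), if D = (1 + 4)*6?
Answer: -480/227 ≈ -2.1145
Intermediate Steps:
D = 30 (D = 5*6 = 30)
(1761 + 639)/(-1495 + (-12 + 24)*D) = (1761 + 639)/(-1495 + (-12 + 24)*30) = 2400/(-1495 + 12*30) = 2400/(-1495 + 360) = 2400/(-1135) = 2400*(-1/1135) = -480/227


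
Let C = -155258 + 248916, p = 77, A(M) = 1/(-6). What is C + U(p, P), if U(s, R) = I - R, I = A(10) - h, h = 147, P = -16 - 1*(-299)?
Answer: 559367/6 ≈ 93228.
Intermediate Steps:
A(M) = -⅙
P = 283 (P = -16 + 299 = 283)
I = -883/6 (I = -⅙ - 1*147 = -⅙ - 147 = -883/6 ≈ -147.17)
U(s, R) = -883/6 - R
C = 93658
C + U(p, P) = 93658 + (-883/6 - 1*283) = 93658 + (-883/6 - 283) = 93658 - 2581/6 = 559367/6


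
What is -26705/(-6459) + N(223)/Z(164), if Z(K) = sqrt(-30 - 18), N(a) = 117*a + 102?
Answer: 26705/6459 - 8731*I*sqrt(3)/4 ≈ 4.1345 - 3780.6*I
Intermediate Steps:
N(a) = 102 + 117*a
Z(K) = 4*I*sqrt(3) (Z(K) = sqrt(-48) = 4*I*sqrt(3))
-26705/(-6459) + N(223)/Z(164) = -26705/(-6459) + (102 + 117*223)/((4*I*sqrt(3))) = -26705*(-1/6459) + (102 + 26091)*(-I*sqrt(3)/12) = 26705/6459 + 26193*(-I*sqrt(3)/12) = 26705/6459 - 8731*I*sqrt(3)/4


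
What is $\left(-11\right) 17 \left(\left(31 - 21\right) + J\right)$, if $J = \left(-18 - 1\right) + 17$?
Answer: $-1496$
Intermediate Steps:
$J = -2$ ($J = -19 + 17 = -2$)
$\left(-11\right) 17 \left(\left(31 - 21\right) + J\right) = \left(-11\right) 17 \left(\left(31 - 21\right) - 2\right) = - 187 \left(10 - 2\right) = \left(-187\right) 8 = -1496$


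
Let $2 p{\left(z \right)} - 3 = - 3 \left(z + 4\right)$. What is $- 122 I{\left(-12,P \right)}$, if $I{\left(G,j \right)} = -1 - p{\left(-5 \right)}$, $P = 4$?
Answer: $488$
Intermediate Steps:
$p{\left(z \right)} = - \frac{9}{2} - \frac{3 z}{2}$ ($p{\left(z \right)} = \frac{3}{2} + \frac{\left(-3\right) \left(z + 4\right)}{2} = \frac{3}{2} + \frac{\left(-3\right) \left(4 + z\right)}{2} = \frac{3}{2} + \frac{-12 - 3 z}{2} = \frac{3}{2} - \left(6 + \frac{3 z}{2}\right) = - \frac{9}{2} - \frac{3 z}{2}$)
$I{\left(G,j \right)} = -4$ ($I{\left(G,j \right)} = -1 - \left(- \frac{9}{2} - - \frac{15}{2}\right) = -1 - \left(- \frac{9}{2} + \frac{15}{2}\right) = -1 - 3 = -4$)
$- 122 I{\left(-12,P \right)} = \left(-122\right) \left(-4\right) = 488$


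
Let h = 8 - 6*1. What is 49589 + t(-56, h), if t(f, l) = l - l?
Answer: 49589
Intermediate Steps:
h = 2 (h = 8 - 6 = 2)
t(f, l) = 0
49589 + t(-56, h) = 49589 + 0 = 49589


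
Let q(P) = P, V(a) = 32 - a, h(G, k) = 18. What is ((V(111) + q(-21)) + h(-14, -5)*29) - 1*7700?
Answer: -7278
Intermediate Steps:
((V(111) + q(-21)) + h(-14, -5)*29) - 1*7700 = (((32 - 1*111) - 21) + 18*29) - 1*7700 = (((32 - 111) - 21) + 522) - 7700 = ((-79 - 21) + 522) - 7700 = (-100 + 522) - 7700 = 422 - 7700 = -7278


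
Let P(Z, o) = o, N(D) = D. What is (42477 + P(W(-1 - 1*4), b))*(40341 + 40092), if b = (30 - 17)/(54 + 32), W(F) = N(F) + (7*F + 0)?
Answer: 293824564155/86 ≈ 3.4166e+9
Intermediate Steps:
W(F) = 8*F (W(F) = F + (7*F + 0) = F + 7*F = 8*F)
b = 13/86 ≈ 0.15116
(42477 + P(W(-1 - 1*4), b))*(40341 + 40092) = (42477 + 13/86)*(40341 + 40092) = (3653035/86)*80433 = 293824564155/86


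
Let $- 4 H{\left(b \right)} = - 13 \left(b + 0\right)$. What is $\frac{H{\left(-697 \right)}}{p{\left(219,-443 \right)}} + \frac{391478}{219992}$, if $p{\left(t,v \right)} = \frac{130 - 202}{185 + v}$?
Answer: $- \frac{10711894009}{1319952} \approx -8115.4$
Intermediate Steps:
$H{\left(b \right)} = \frac{13 b}{4}$ ($H{\left(b \right)} = - \frac{\left(-13\right) \left(b + 0\right)}{4} = - \frac{\left(-13\right) b}{4} = \frac{13 b}{4}$)
$p{\left(t,v \right)} = - \frac{72}{185 + v}$
$\frac{H{\left(-697 \right)}}{p{\left(219,-443 \right)}} + \frac{391478}{219992} = \frac{\frac{13}{4} \left(-697\right)}{\left(-72\right) \frac{1}{185 - 443}} + \frac{391478}{219992} = - \frac{9061}{4 \left(- \frac{72}{-258}\right)} + 391478 \cdot \frac{1}{219992} = - \frac{9061}{4 \left(\left(-72\right) \left(- \frac{1}{258}\right)\right)} + \frac{195739}{109996} = - \frac{9061}{4 \cdot \frac{12}{43}} + \frac{195739}{109996} = \left(- \frac{9061}{4}\right) \frac{43}{12} + \frac{195739}{109996} = - \frac{389623}{48} + \frac{195739}{109996} = - \frac{10711894009}{1319952}$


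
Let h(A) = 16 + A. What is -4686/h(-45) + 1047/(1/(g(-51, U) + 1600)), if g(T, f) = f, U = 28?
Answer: 49435650/29 ≈ 1.7047e+6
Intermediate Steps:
-4686/h(-45) + 1047/(1/(g(-51, U) + 1600)) = -4686/(16 - 45) + 1047/(1/(28 + 1600)) = -4686/(-29) + 1047/(1/1628) = -4686*(-1/29) + 1047/(1/1628) = 4686/29 + 1047*1628 = 4686/29 + 1704516 = 49435650/29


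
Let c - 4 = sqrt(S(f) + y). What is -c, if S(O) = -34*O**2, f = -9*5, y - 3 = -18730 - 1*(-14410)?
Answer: -4 - 29*I*sqrt(87) ≈ -4.0 - 270.49*I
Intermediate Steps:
y = -4317 (y = 3 + (-18730 - 1*(-14410)) = 3 + (-18730 + 14410) = 3 - 4320 = -4317)
f = -45
c = 4 + 29*I*sqrt(87) (c = 4 + sqrt(-34*(-45)**2 - 4317) = 4 + sqrt(-34*2025 - 4317) = 4 + sqrt(-68850 - 4317) = 4 + sqrt(-73167) = 4 + 29*I*sqrt(87) ≈ 4.0 + 270.49*I)
-c = -(4 + 29*I*sqrt(87)) = -4 - 29*I*sqrt(87)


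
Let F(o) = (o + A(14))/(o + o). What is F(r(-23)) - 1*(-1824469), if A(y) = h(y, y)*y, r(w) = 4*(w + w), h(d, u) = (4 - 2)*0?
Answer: 3648939/2 ≈ 1.8245e+6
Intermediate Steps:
h(d, u) = 0 (h(d, u) = 2*0 = 0)
r(w) = 8*w (r(w) = 4*(2*w) = 8*w)
A(y) = 0 (A(y) = 0*y = 0)
F(o) = ½ (F(o) = (o + 0)/(o + o) = o/((2*o)) = o*(1/(2*o)) = ½)
F(r(-23)) - 1*(-1824469) = ½ - 1*(-1824469) = ½ + 1824469 = 3648939/2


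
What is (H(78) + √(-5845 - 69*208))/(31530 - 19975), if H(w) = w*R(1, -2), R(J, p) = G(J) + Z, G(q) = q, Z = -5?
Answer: -312/11555 + I*√20197/11555 ≈ -0.027001 + 0.012299*I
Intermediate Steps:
R(J, p) = -5 + J (R(J, p) = J - 5 = -5 + J)
H(w) = -4*w (H(w) = w*(-5 + 1) = w*(-4) = -4*w)
(H(78) + √(-5845 - 69*208))/(31530 - 19975) = (-4*78 + √(-5845 - 69*208))/(31530 - 19975) = (-312 + √(-5845 - 14352))/11555 = (-312 + √(-20197))*(1/11555) = (-312 + I*√20197)*(1/11555) = -312/11555 + I*√20197/11555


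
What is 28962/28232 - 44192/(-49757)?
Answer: 1344345389/702369812 ≈ 1.9140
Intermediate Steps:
28962/28232 - 44192/(-49757) = 28962*(1/28232) - 44192*(-1/49757) = 14481/14116 + 44192/49757 = 1344345389/702369812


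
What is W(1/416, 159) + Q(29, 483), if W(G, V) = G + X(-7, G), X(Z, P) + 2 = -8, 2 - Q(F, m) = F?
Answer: -15391/416 ≈ -36.998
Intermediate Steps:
Q(F, m) = 2 - F
X(Z, P) = -10 (X(Z, P) = -2 - 8 = -10)
W(G, V) = -10 + G (W(G, V) = G - 10 = -10 + G)
W(1/416, 159) + Q(29, 483) = (-10 + 1/416) + (2 - 1*29) = (-10 + 1/416) + (2 - 29) = -4159/416 - 27 = -15391/416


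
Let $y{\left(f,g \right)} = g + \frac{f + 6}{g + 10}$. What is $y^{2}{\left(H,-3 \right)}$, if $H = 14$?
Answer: $\frac{1}{49} \approx 0.020408$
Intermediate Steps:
$y{\left(f,g \right)} = g + \frac{6 + f}{10 + g}$
$y^{2}{\left(H,-3 \right)} = \left(\frac{6 + 14 + \left(-3\right)^{2} + 10 \left(-3\right)}{10 - 3}\right)^{2} = \left(\frac{6 + 14 + 9 - 30}{7}\right)^{2} = \left(\frac{1}{7} \left(-1\right)\right)^{2} = \left(- \frac{1}{7}\right)^{2} = \frac{1}{49}$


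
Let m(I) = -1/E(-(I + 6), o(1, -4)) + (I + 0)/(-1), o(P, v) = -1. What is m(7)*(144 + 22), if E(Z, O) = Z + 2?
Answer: -12616/11 ≈ -1146.9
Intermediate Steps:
E(Z, O) = 2 + Z
m(I) = -I - 1/(-4 - I) (m(I) = -1/(2 - (I + 6)) + (I + 0)/(-1) = -1/(2 - (6 + I)) + I*(-1) = -1/(2 + (-6 - I)) - I = -1/(-4 - I) - I = -I - 1/(-4 - I))
m(7)*(144 + 22) = ((1 - 1*7*(4 + 7))/(4 + 7))*(144 + 22) = ((1 - 1*7*11)/11)*166 = ((1 - 77)/11)*166 = ((1/11)*(-76))*166 = -76/11*166 = -12616/11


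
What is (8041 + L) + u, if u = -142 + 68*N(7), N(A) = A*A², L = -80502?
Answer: -49279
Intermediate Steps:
N(A) = A³
u = 23182 (u = -142 + 68*7³ = -142 + 68*343 = -142 + 23324 = 23182)
(8041 + L) + u = (8041 - 80502) + 23182 = -72461 + 23182 = -49279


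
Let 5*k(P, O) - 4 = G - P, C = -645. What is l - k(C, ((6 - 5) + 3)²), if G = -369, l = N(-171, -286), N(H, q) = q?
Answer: -342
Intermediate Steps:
l = -286
k(P, O) = -73 - P/5 (k(P, O) = ⅘ + (-369 - P)/5 = ⅘ + (-369/5 - P/5) = -73 - P/5)
l - k(C, ((6 - 5) + 3)²) = -286 - (-73 - ⅕*(-645)) = -286 - (-73 + 129) = -286 - 1*56 = -286 - 56 = -342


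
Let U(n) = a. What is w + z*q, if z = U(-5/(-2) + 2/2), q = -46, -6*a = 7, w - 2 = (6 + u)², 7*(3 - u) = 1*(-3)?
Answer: 21251/147 ≈ 144.56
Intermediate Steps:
u = 24/7 (u = 3 - (-3)/7 = 3 - ⅐*(-3) = 3 + 3/7 = 24/7 ≈ 3.4286)
w = 4454/49 (w = 2 + (6 + 24/7)² = 2 + (66/7)² = 2 + 4356/49 = 4454/49 ≈ 90.898)
a = -7/6 (a = -⅙*7 = -7/6 ≈ -1.1667)
U(n) = -7/6
z = -7/6 ≈ -1.1667
w + z*q = 4454/49 - 7/6*(-46) = 4454/49 + 161/3 = 21251/147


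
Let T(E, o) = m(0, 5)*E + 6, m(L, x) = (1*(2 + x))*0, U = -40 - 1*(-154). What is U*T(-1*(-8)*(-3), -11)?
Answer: 684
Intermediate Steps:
U = 114 (U = -40 + 154 = 114)
m(L, x) = 0 (m(L, x) = (2 + x)*0 = 0)
T(E, o) = 6 (T(E, o) = 0*E + 6 = 0 + 6 = 6)
U*T(-1*(-8)*(-3), -11) = 114*6 = 684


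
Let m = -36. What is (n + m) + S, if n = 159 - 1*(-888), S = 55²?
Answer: 4036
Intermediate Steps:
S = 3025
n = 1047 (n = 159 + 888 = 1047)
(n + m) + S = (1047 - 36) + 3025 = 1011 + 3025 = 4036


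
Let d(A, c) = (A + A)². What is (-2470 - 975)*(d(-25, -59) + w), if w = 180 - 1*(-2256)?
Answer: -17004520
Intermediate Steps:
d(A, c) = 4*A² (d(A, c) = (2*A)² = 4*A²)
w = 2436 (w = 180 + 2256 = 2436)
(-2470 - 975)*(d(-25, -59) + w) = (-2470 - 975)*(4*(-25)² + 2436) = -3445*(4*625 + 2436) = -3445*(2500 + 2436) = -3445*4936 = -17004520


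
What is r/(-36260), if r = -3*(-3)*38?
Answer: -171/18130 ≈ -0.0094319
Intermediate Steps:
r = 342 (r = 9*38 = 342)
r/(-36260) = 342/(-36260) = 342*(-1/36260) = -171/18130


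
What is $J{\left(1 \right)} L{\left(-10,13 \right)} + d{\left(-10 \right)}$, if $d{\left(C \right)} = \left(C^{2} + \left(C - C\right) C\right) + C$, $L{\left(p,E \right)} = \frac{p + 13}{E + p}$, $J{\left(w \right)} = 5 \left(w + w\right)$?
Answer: $100$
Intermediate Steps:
$J{\left(w \right)} = 10 w$ ($J{\left(w \right)} = 5 \cdot 2 w = 10 w$)
$L{\left(p,E \right)} = \frac{13 + p}{E + p}$
$d{\left(C \right)} = C + C^{2}$ ($d{\left(C \right)} = \left(C^{2} + 0 C\right) + C = \left(C^{2} + 0\right) + C = C^{2} + C = C + C^{2}$)
$J{\left(1 \right)} L{\left(-10,13 \right)} + d{\left(-10 \right)} = 10 \cdot 1 \frac{13 - 10}{13 - 10} - 10 \left(1 - 10\right) = 10 \cdot \frac{1}{3} \cdot 3 - -90 = 10 \cdot \frac{1}{3} \cdot 3 + 90 = 10 \cdot 1 + 90 = 10 + 90 = 100$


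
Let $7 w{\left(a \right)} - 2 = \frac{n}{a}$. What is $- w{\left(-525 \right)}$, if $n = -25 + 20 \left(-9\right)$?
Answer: $- \frac{251}{735} \approx -0.3415$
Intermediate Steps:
$n = -205$ ($n = -25 - 180 = -205$)
$w{\left(a \right)} = \frac{2}{7} - \frac{205}{7 a}$ ($w{\left(a \right)} = \frac{2}{7} + \frac{\left(-205\right) \frac{1}{a}}{7} = \frac{2}{7} - \frac{205}{7 a}$)
$- w{\left(-525 \right)} = - \frac{-205 + 2 \left(-525\right)}{7 \left(-525\right)} = - \frac{\left(-1\right) \left(-205 - 1050\right)}{7 \cdot 525} = - \frac{\left(-1\right) \left(-1255\right)}{7 \cdot 525} = \left(-1\right) \frac{251}{735} = - \frac{251}{735}$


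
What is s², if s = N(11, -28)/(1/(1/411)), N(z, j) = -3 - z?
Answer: 196/168921 ≈ 0.0011603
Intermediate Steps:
s = -14/411 (s = (-3 - 1*11)/(1/(1/411)) = (-3 - 11)/(1/(1/411)) = -14/411 ≈ -0.034063)
s² = (-14/411)² = 196/168921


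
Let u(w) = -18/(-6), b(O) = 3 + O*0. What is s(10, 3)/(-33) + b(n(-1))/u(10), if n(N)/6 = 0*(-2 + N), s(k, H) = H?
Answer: 10/11 ≈ 0.90909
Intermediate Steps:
n(N) = 0 (n(N) = 6*(0*(-2 + N)) = 6*0 = 0)
b(O) = 3 (b(O) = 3 + 0 = 3)
u(w) = 3 (u(w) = -18*(-1/6) = 3)
s(10, 3)/(-33) + b(n(-1))/u(10) = 3/(-33) + 3/3 = 3*(-1/33) + 3*(1/3) = -1/11 + 1 = 10/11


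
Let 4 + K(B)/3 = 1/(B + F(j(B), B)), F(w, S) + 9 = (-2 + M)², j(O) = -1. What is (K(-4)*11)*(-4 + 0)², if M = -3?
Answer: -2068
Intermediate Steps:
F(w, S) = 16 (F(w, S) = -9 + (-2 - 3)² = -9 + (-5)² = -9 + 25 = 16)
K(B) = -12 + 3/(16 + B) (K(B) = -12 + 3/(B + 16) = -12 + 3/(16 + B))
(K(-4)*11)*(-4 + 0)² = ((3*(-63 - 4*(-4))/(16 - 4))*11)*(-4 + 0)² = ((3*(-63 + 16)/12)*11)*(-4)² = ((3*(1/12)*(-47))*11)*16 = -47/4*11*16 = -517/4*16 = -2068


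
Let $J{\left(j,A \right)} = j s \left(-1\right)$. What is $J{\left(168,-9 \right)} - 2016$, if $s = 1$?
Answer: $-2184$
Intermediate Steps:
$J{\left(j,A \right)} = - j$ ($J{\left(j,A \right)} = j 1 \left(-1\right) = j \left(-1\right) = - j$)
$J{\left(168,-9 \right)} - 2016 = \left(-1\right) 168 - 2016 = -168 - 2016 = -2184$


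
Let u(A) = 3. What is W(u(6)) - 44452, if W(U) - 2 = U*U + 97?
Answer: -44344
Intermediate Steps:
W(U) = 99 + U**2 (W(U) = 2 + (U*U + 97) = 2 + (U**2 + 97) = 2 + (97 + U**2) = 99 + U**2)
W(u(6)) - 44452 = (99 + 3**2) - 44452 = (99 + 9) - 44452 = 108 - 44452 = -44344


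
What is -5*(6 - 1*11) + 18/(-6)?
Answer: 22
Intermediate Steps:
-5*(6 - 1*11) + 18/(-6) = -5*(6 - 11) + 18*(-⅙) = -5*(-5) - 3 = 25 - 3 = 22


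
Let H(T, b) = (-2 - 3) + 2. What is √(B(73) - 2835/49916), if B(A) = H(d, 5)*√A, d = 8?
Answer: √(-35377965 - 1868705292*√73)/24958 ≈ 5.0684*I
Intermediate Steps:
H(T, b) = -3 (H(T, b) = -5 + 2 = -3)
B(A) = -3*√A
√(B(73) - 2835/49916) = √(-3*√73 - 2835/49916) = √(-2835/49916 - 3*√73)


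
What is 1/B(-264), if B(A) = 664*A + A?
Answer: -1/175560 ≈ -5.6961e-6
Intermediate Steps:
B(A) = 665*A
1/B(-264) = 1/(665*(-264)) = 1/(-175560) = -1/175560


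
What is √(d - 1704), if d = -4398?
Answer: 3*I*√678 ≈ 78.115*I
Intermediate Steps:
√(d - 1704) = √(-4398 - 1704) = √(-6102) = 3*I*√678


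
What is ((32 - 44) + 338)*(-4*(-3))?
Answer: 3912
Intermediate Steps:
((32 - 44) + 338)*(-4*(-3)) = (-12 + 338)*12 = 326*12 = 3912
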